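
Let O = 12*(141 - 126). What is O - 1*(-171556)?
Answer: 171736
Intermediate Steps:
O = 180 (O = 12*15 = 180)
O - 1*(-171556) = 180 - 1*(-171556) = 180 + 171556 = 171736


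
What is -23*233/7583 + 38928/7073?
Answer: 257286817/53634559 ≈ 4.7970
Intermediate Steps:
-23*233/7583 + 38928/7073 = -5359*1/7583 + 38928*(1/7073) = -5359/7583 + 38928/7073 = 257286817/53634559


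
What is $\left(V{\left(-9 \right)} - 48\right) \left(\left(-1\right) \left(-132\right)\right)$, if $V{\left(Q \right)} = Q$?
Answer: $-7524$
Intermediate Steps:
$\left(V{\left(-9 \right)} - 48\right) \left(\left(-1\right) \left(-132\right)\right) = \left(-9 - 48\right) \left(\left(-1\right) \left(-132\right)\right) = \left(-57\right) 132 = -7524$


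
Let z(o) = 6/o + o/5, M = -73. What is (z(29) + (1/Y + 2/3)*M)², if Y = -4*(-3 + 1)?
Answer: 32476004521/12110400 ≈ 2681.7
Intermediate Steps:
Y = 8 (Y = -4*(-2) = 8)
z(o) = 6/o + o/5 (z(o) = 6/o + o*(⅕) = 6/o + o/5)
(z(29) + (1/Y + 2/3)*M)² = ((6/29 + (⅕)*29) + (1/8 + 2/3)*(-73))² = ((6*(1/29) + 29/5) + (1*(⅛) + 2*(⅓))*(-73))² = ((6/29 + 29/5) + (⅛ + ⅔)*(-73))² = (871/145 + (19/24)*(-73))² = (871/145 - 1387/24)² = (-180211/3480)² = 32476004521/12110400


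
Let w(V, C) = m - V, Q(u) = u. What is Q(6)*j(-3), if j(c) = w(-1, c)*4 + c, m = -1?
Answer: -18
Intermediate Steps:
w(V, C) = -1 - V
j(c) = c (j(c) = (-1 - 1*(-1))*4 + c = (-1 + 1)*4 + c = 0*4 + c = 0 + c = c)
Q(6)*j(-3) = 6*(-3) = -18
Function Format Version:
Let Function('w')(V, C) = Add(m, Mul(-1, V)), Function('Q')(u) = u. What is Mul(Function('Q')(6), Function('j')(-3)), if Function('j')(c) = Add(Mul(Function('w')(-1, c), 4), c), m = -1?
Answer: -18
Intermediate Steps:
Function('w')(V, C) = Add(-1, Mul(-1, V))
Function('j')(c) = c (Function('j')(c) = Add(Mul(Add(-1, Mul(-1, -1)), 4), c) = Add(Mul(Add(-1, 1), 4), c) = Add(Mul(0, 4), c) = Add(0, c) = c)
Mul(Function('Q')(6), Function('j')(-3)) = Mul(6, -3) = -18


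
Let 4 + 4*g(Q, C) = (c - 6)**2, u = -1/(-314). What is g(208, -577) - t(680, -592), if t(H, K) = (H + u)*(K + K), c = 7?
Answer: 505617257/628 ≈ 8.0512e+5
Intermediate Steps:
u = 1/314 (u = -1*(-1/314) = 1/314 ≈ 0.0031847)
t(H, K) = 2*K*(1/314 + H) (t(H, K) = (H + 1/314)*(K + K) = (1/314 + H)*(2*K) = 2*K*(1/314 + H))
g(Q, C) = -3/4 (g(Q, C) = -1 + (7 - 6)**2/4 = -1 + (1/4)*1**2 = -1 + (1/4)*1 = -1 + 1/4 = -3/4)
g(208, -577) - t(680, -592) = -3/4 - (-592)*(1 + 314*680)/157 = -3/4 - (-592)*(1 + 213520)/157 = -3/4 - (-592)*213521/157 = -3/4 - 1*(-126404432/157) = -3/4 + 126404432/157 = 505617257/628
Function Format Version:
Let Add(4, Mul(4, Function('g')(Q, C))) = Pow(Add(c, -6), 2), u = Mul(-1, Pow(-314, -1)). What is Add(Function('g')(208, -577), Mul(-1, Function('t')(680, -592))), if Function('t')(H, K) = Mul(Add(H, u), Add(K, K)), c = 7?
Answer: Rational(505617257, 628) ≈ 8.0512e+5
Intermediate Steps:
u = Rational(1, 314) (u = Mul(-1, Rational(-1, 314)) = Rational(1, 314) ≈ 0.0031847)
Function('t')(H, K) = Mul(2, K, Add(Rational(1, 314), H)) (Function('t')(H, K) = Mul(Add(H, Rational(1, 314)), Add(K, K)) = Mul(Add(Rational(1, 314), H), Mul(2, K)) = Mul(2, K, Add(Rational(1, 314), H)))
Function('g')(Q, C) = Rational(-3, 4) (Function('g')(Q, C) = Add(-1, Mul(Rational(1, 4), Pow(Add(7, -6), 2))) = Add(-1, Mul(Rational(1, 4), Pow(1, 2))) = Add(-1, Mul(Rational(1, 4), 1)) = Add(-1, Rational(1, 4)) = Rational(-3, 4))
Add(Function('g')(208, -577), Mul(-1, Function('t')(680, -592))) = Add(Rational(-3, 4), Mul(-1, Mul(Rational(1, 157), -592, Add(1, Mul(314, 680))))) = Add(Rational(-3, 4), Mul(-1, Mul(Rational(1, 157), -592, Add(1, 213520)))) = Add(Rational(-3, 4), Mul(-1, Mul(Rational(1, 157), -592, 213521))) = Add(Rational(-3, 4), Mul(-1, Rational(-126404432, 157))) = Add(Rational(-3, 4), Rational(126404432, 157)) = Rational(505617257, 628)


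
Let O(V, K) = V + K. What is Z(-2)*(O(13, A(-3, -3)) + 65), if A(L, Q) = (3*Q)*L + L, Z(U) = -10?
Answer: -1020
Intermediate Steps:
A(L, Q) = L + 3*L*Q (A(L, Q) = 3*L*Q + L = L + 3*L*Q)
O(V, K) = K + V
Z(-2)*(O(13, A(-3, -3)) + 65) = -10*((-3*(1 + 3*(-3)) + 13) + 65) = -10*((-3*(1 - 9) + 13) + 65) = -10*((-3*(-8) + 13) + 65) = -10*((24 + 13) + 65) = -10*(37 + 65) = -10*102 = -1020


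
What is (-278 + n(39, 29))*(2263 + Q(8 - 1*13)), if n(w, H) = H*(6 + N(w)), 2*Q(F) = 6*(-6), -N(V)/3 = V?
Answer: -7850765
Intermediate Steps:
N(V) = -3*V
Q(F) = -18 (Q(F) = (6*(-6))/2 = (1/2)*(-36) = -18)
n(w, H) = H*(6 - 3*w)
(-278 + n(39, 29))*(2263 + Q(8 - 1*13)) = (-278 + 3*29*(2 - 1*39))*(2263 - 18) = (-278 + 3*29*(2 - 39))*2245 = (-278 + 3*29*(-37))*2245 = (-278 - 3219)*2245 = -3497*2245 = -7850765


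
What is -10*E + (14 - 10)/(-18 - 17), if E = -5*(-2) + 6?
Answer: -5604/35 ≈ -160.11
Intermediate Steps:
E = 16 (E = 10 + 6 = 16)
-10*E + (14 - 10)/(-18 - 17) = -10*16 + (14 - 10)/(-18 - 17) = -160 + 4/(-35) = -160 + 4*(-1/35) = -160 - 4/35 = -5604/35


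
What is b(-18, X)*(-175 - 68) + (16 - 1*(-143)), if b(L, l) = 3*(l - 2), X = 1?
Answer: 888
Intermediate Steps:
b(L, l) = -6 + 3*l (b(L, l) = 3*(-2 + l) = -6 + 3*l)
b(-18, X)*(-175 - 68) + (16 - 1*(-143)) = (-6 + 3*1)*(-175 - 68) + (16 - 1*(-143)) = (-6 + 3)*(-243) + (16 + 143) = -3*(-243) + 159 = 729 + 159 = 888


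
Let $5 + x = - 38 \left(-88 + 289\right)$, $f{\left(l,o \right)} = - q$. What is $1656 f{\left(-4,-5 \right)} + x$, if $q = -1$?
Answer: $-5987$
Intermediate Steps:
$f{\left(l,o \right)} = 1$ ($f{\left(l,o \right)} = \left(-1\right) \left(-1\right) = 1$)
$x = -7643$ ($x = -5 - 38 \left(-88 + 289\right) = -5 - 7638 = -7643$)
$1656 f{\left(-4,-5 \right)} + x = 1656 \cdot 1 - 7643 = 1656 - 7643 = -5987$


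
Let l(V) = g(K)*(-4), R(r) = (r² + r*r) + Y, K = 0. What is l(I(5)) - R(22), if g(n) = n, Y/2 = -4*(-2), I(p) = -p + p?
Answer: -984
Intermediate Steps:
I(p) = 0
Y = 16 (Y = 2*(-4*(-2)) = 2*8 = 16)
R(r) = 16 + 2*r² (R(r) = (r² + r*r) + 16 = (r² + r²) + 16 = 2*r² + 16 = 16 + 2*r²)
l(V) = 0 (l(V) = 0*(-4) = 0)
l(I(5)) - R(22) = 0 - (16 + 2*22²) = 0 - (16 + 2*484) = 0 - (16 + 968) = 0 - 1*984 = 0 - 984 = -984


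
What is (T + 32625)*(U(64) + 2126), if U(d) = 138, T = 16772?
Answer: 111834808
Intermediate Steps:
(T + 32625)*(U(64) + 2126) = (16772 + 32625)*(138 + 2126) = 49397*2264 = 111834808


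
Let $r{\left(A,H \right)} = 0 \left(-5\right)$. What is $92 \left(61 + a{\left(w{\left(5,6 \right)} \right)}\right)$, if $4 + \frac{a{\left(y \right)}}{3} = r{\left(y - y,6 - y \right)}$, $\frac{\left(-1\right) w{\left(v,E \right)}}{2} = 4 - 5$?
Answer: $4508$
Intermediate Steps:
$w{\left(v,E \right)} = 2$ ($w{\left(v,E \right)} = - 2 \left(4 - 5\right) = \left(-2\right) \left(-1\right) = 2$)
$r{\left(A,H \right)} = 0$
$a{\left(y \right)} = -12$ ($a{\left(y \right)} = -12 + 3 \cdot 0 = -12 + 0 = -12$)
$92 \left(61 + a{\left(w{\left(5,6 \right)} \right)}\right) = 92 \left(61 - 12\right) = 92 \cdot 49 = 4508$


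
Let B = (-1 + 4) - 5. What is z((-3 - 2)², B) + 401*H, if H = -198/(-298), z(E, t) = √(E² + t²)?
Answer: 39699/149 + √629 ≈ 291.52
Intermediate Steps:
B = -2 (B = 3 - 5 = -2)
H = 99/149 (H = -198*(-1/298) = 99/149 ≈ 0.66443)
z((-3 - 2)², B) + 401*H = √(((-3 - 2)²)² + (-2)²) + 401*(99/149) = √(((-5)²)² + 4) + 39699/149 = √(25² + 4) + 39699/149 = √(625 + 4) + 39699/149 = √629 + 39699/149 = 39699/149 + √629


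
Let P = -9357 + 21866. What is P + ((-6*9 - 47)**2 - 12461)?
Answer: 10249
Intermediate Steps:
P = 12509
P + ((-6*9 - 47)**2 - 12461) = 12509 + ((-6*9 - 47)**2 - 12461) = 12509 + ((-54 - 47)**2 - 12461) = 12509 + ((-101)**2 - 12461) = 12509 + (10201 - 12461) = 12509 - 2260 = 10249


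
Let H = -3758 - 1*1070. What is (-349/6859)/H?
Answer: 349/33115252 ≈ 1.0539e-5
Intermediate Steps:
H = -4828 (H = -3758 - 1070 = -4828)
(-349/6859)/H = -349/6859/(-4828) = -349*1/6859*(-1/4828) = -349/6859*(-1/4828) = 349/33115252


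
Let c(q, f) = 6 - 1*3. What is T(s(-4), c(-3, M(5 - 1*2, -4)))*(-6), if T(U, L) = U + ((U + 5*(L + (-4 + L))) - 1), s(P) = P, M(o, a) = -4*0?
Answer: -6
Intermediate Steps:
M(o, a) = 0
c(q, f) = 3 (c(q, f) = 6 - 3 = 3)
T(U, L) = -21 + 2*U + 10*L (T(U, L) = U + ((U + 5*(-4 + 2*L)) - 1) = U + ((U + (-20 + 10*L)) - 1) = U + ((-20 + U + 10*L) - 1) = U + (-21 + U + 10*L) = -21 + 2*U + 10*L)
T(s(-4), c(-3, M(5 - 1*2, -4)))*(-6) = (-21 + 2*(-4) + 10*3)*(-6) = (-21 - 8 + 30)*(-6) = 1*(-6) = -6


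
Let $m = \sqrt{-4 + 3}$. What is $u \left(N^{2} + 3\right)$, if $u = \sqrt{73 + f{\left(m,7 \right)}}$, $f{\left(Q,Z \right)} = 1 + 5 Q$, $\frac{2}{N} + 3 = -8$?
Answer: $\frac{367 \sqrt{74 + 5 i}}{121} \approx 26.106 + 0.88096 i$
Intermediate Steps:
$N = - \frac{2}{11}$ ($N = \frac{2}{-3 - 8} = \frac{2}{-11} = 2 \left(- \frac{1}{11}\right) = - \frac{2}{11} \approx -0.18182$)
$m = i$ ($m = \sqrt{-1} = i \approx 1.0 i$)
$u = \sqrt{74 + 5 i}$ ($u = \sqrt{73 + \left(1 + 5 i\right)} = \sqrt{74 + 5 i} \approx 8.6072 + 0.29045 i$)
$u \left(N^{2} + 3\right) = \sqrt{74 + 5 i} \left(\left(- \frac{2}{11}\right)^{2} + 3\right) = \sqrt{74 + 5 i} \left(\frac{4}{121} + 3\right) = \sqrt{74 + 5 i} \frac{367}{121} = \frac{367 \sqrt{74 + 5 i}}{121}$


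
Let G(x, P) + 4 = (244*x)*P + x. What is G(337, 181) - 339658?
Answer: 14543943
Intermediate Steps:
G(x, P) = -4 + x + 244*P*x (G(x, P) = -4 + ((244*x)*P + x) = -4 + (244*P*x + x) = -4 + (x + 244*P*x) = -4 + x + 244*P*x)
G(337, 181) - 339658 = (-4 + 337 + 244*181*337) - 339658 = (-4 + 337 + 14883268) - 339658 = 14883601 - 339658 = 14543943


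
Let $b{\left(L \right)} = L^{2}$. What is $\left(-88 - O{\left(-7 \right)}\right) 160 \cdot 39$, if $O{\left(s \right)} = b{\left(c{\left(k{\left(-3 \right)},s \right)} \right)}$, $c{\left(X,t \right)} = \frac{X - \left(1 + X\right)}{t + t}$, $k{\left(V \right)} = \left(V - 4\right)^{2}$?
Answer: $- \frac{26908440}{49} \approx -5.4915 \cdot 10^{5}$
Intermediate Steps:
$k{\left(V \right)} = \left(-4 + V\right)^{2}$
$c{\left(X,t \right)} = - \frac{1}{2 t}$
$O{\left(s \right)} = \frac{1}{4 s^{2}}$ ($O{\left(s \right)} = \left(- \frac{1}{2 s}\right)^{2} = \frac{1}{4 s^{2}}$)
$\left(-88 - O{\left(-7 \right)}\right) 160 \cdot 39 = \left(-88 - \frac{1}{4 \cdot 49}\right) 160 \cdot 39 = \left(-88 - \frac{1}{4} \cdot \frac{1}{49}\right) 160 \cdot 39 = \left(-88 - \frac{1}{196}\right) 160 \cdot 39 = \left(- \frac{17249}{196}\right) 160 \cdot 39 = \left(- \frac{689960}{49}\right) 39 = - \frac{26908440}{49}$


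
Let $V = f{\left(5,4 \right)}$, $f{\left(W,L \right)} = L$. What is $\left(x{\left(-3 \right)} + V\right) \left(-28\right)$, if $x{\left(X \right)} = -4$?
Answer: $0$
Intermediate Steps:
$V = 4$
$\left(x{\left(-3 \right)} + V\right) \left(-28\right) = \left(-4 + 4\right) \left(-28\right) = 0 \left(-28\right) = 0$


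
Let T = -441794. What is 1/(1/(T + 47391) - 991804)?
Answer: -394403/391170473013 ≈ -1.0083e-6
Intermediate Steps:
1/(1/(T + 47391) - 991804) = 1/(1/(-441794 + 47391) - 991804) = 1/(1/(-394403) - 991804) = 1/(-1/394403 - 991804) = 1/(-391170473013/394403) = -394403/391170473013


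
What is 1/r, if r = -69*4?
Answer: -1/276 ≈ -0.0036232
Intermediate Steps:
r = -276
1/r = 1/(-276) = -1/276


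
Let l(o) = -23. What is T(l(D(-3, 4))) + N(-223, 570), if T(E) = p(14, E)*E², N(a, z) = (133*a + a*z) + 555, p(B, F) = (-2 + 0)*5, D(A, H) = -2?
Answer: -161504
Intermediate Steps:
p(B, F) = -10 (p(B, F) = -2*5 = -10)
N(a, z) = 555 + 133*a + a*z
T(E) = -10*E²
T(l(D(-3, 4))) + N(-223, 570) = -10*(-23)² + (555 + 133*(-223) - 223*570) = -10*529 + (555 - 29659 - 127110) = -5290 - 156214 = -161504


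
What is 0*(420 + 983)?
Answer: 0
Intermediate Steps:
0*(420 + 983) = 0*1403 = 0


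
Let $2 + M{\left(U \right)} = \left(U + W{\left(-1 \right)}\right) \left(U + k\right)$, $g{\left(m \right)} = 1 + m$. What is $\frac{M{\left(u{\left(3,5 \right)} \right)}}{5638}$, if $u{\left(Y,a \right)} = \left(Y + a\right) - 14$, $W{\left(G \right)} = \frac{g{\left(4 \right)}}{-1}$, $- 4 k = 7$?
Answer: $\frac{333}{22552} \approx 0.014766$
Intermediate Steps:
$k = - \frac{7}{4}$ ($k = \left(- \frac{1}{4}\right) 7 = - \frac{7}{4} \approx -1.75$)
$W{\left(G \right)} = -5$ ($W{\left(G \right)} = \frac{1 + 4}{-1} = 5 \left(-1\right) = -5$)
$u{\left(Y,a \right)} = -14 + Y + a$
$M{\left(U \right)} = -2 + \left(-5 + U\right) \left(- \frac{7}{4} + U\right)$ ($M{\left(U \right)} = -2 + \left(U - 5\right) \left(U - \frac{7}{4}\right) = -2 + \left(-5 + U\right) \left(- \frac{7}{4} + U\right)$)
$\frac{M{\left(u{\left(3,5 \right)} \right)}}{5638} = \frac{\frac{27}{4} + \left(-14 + 3 + 5\right)^{2} - \frac{27 \left(-14 + 3 + 5\right)}{4}}{5638} = \left(\frac{27}{4} + \left(-6\right)^{2} - - \frac{81}{2}\right) \frac{1}{5638} = \left(\frac{27}{4} + 36 + \frac{81}{2}\right) \frac{1}{5638} = \frac{333}{4} \cdot \frac{1}{5638} = \frac{333}{22552}$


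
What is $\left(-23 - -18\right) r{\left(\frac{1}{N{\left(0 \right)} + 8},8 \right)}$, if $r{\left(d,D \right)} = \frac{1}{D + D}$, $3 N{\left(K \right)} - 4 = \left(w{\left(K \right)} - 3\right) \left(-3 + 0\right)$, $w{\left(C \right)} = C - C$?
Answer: $- \frac{5}{16} \approx -0.3125$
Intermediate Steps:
$w{\left(C \right)} = 0$
$N{\left(K \right)} = \frac{13}{3}$ ($N{\left(K \right)} = \frac{4}{3} + \frac{\left(0 - 3\right) \left(-3 + 0\right)}{3} = \frac{4}{3} + \frac{\left(-3\right) \left(-3\right)}{3} = \frac{4}{3} + \frac{1}{3} \cdot 9 = \frac{4}{3} + 3 = \frac{13}{3}$)
$r{\left(d,D \right)} = \frac{1}{2 D}$
$\left(-23 - -18\right) r{\left(\frac{1}{N{\left(0 \right)} + 8},8 \right)} = \left(-23 - -18\right) \frac{1}{2 \cdot 8} = \left(-23 + 18\right) \frac{1}{2} \cdot \frac{1}{8} = \left(-5\right) \frac{1}{16} = - \frac{5}{16}$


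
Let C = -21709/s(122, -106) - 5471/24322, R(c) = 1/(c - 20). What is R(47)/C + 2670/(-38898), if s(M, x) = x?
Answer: -526692819152/7693436631771 ≈ -0.068460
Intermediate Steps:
R(c) = 1/(-20 + c)
C = 131856593/644533 (C = -21709/(-106) - 5471/24322 = -21709*(-1/106) - 5471*1/24322 = 21709/106 - 5471/24322 = 131856593/644533 ≈ 204.58)
R(47)/C + 2670/(-38898) = 1/((-20 + 47)*(131856593/644533)) + 2670/(-38898) = (644533/131856593)/27 + 2670*(-1/38898) = (1/27)*(644533/131856593) - 445/6483 = 644533/3560128011 - 445/6483 = -526692819152/7693436631771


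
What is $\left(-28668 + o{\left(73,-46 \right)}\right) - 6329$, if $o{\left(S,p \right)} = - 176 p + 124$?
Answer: $-26777$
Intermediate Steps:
$o{\left(S,p \right)} = 124 - 176 p$
$\left(-28668 + o{\left(73,-46 \right)}\right) - 6329 = \left(-28668 + \left(124 - -8096\right)\right) - 6329 = \left(-28668 + \left(124 + 8096\right)\right) - 6329 = \left(-28668 + 8220\right) - 6329 = -20448 - 6329 = -26777$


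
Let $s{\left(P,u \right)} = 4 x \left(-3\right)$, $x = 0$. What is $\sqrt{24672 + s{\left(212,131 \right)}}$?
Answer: $4 \sqrt{1542} \approx 157.07$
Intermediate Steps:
$s{\left(P,u \right)} = 0$ ($s{\left(P,u \right)} = 4 \cdot 0 \left(-3\right) = 0 \left(-3\right) = 0$)
$\sqrt{24672 + s{\left(212,131 \right)}} = \sqrt{24672 + 0} = \sqrt{24672} = 4 \sqrt{1542}$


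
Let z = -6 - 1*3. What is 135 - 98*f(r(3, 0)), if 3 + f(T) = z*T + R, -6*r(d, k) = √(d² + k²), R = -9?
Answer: 870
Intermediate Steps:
z = -9 (z = -6 - 3 = -9)
r(d, k) = -√(d² + k²)/6
f(T) = -12 - 9*T (f(T) = -3 + (-9*T - 9) = -3 + (-9 - 9*T) = -12 - 9*T)
135 - 98*f(r(3, 0)) = 135 - 98*(-12 - (-3)*√(3² + 0²)/2) = 135 - 98*(-12 - (-3)*√(9 + 0)/2) = 135 - 98*(-12 - (-3)*√9/2) = 135 - 98*(-12 - (-3)*3/2) = 135 - 98*(-12 - 9*(-½)) = 135 - 98*(-12 + 9/2) = 135 - 98*(-15/2) = 135 + 735 = 870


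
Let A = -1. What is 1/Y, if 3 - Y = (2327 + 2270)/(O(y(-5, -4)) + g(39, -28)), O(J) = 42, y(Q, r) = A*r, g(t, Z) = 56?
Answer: -98/4303 ≈ -0.022775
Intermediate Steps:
y(Q, r) = -r
Y = -4303/98 (Y = 3 - (2327 + 2270)/(42 + 56) = 3 - 4597/98 = -4303/98 ≈ -43.908)
1/Y = 1/(-4303/98) = -98/4303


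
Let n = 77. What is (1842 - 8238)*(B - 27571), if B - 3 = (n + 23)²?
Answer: 112364928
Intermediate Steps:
B = 10003 (B = 3 + (77 + 23)² = 3 + 100² = 3 + 10000 = 10003)
(1842 - 8238)*(B - 27571) = (1842 - 8238)*(10003 - 27571) = -6396*(-17568) = 112364928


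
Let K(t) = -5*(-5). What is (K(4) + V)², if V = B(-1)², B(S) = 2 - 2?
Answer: 625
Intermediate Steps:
K(t) = 25
B(S) = 0
V = 0 (V = 0² = 0)
(K(4) + V)² = (25 + 0)² = 25² = 625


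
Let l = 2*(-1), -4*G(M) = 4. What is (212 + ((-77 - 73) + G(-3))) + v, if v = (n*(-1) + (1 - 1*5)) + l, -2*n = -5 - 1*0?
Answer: 105/2 ≈ 52.500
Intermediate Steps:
G(M) = -1 (G(M) = -¼*4 = -1)
n = 5/2 (n = -(-5 - 1*0)/2 = -(-5 + 0)/2 = -½*(-5) = 5/2 ≈ 2.5000)
l = -2
v = -17/2 (v = ((5/2)*(-1) + (1 - 1*5)) - 2 = (-5/2 + (1 - 5)) - 2 = (-5/2 - 4) - 2 = -13/2 - 2 = -17/2 ≈ -8.5000)
(212 + ((-77 - 73) + G(-3))) + v = (212 + ((-77 - 73) - 1)) - 17/2 = (212 + (-150 - 1)) - 17/2 = (212 - 151) - 17/2 = 61 - 17/2 = 105/2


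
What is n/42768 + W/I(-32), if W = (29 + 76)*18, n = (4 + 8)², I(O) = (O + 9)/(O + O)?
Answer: 35925143/6831 ≈ 5259.1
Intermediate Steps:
I(O) = (9 + O)/(2*O) (I(O) = (9 + O)/((2*O)) = (9 + O)*(1/(2*O)) = (9 + O)/(2*O))
n = 144 (n = 12² = 144)
W = 1890 (W = 105*18 = 1890)
n/42768 + W/I(-32) = 144/42768 + 1890/(((½)*(9 - 32)/(-32))) = 144*(1/42768) + 1890/(((½)*(-1/32)*(-23))) = 1/297 + 1890/(23/64) = 1/297 + 1890*(64/23) = 1/297 + 120960/23 = 35925143/6831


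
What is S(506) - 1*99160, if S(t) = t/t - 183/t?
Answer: -50174637/506 ≈ -99159.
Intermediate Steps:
S(t) = 1 - 183/t
S(506) - 1*99160 = (-183 + 506)/506 - 1*99160 = (1/506)*323 - 99160 = 323/506 - 99160 = -50174637/506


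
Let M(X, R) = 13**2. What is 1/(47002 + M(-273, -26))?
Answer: 1/47171 ≈ 2.1199e-5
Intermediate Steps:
M(X, R) = 169
1/(47002 + M(-273, -26)) = 1/(47002 + 169) = 1/47171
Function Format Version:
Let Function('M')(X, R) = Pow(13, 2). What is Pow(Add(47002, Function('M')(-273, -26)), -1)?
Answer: Rational(1, 47171) ≈ 2.1199e-5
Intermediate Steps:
Function('M')(X, R) = 169
Pow(Add(47002, Function('M')(-273, -26)), -1) = Pow(Add(47002, 169), -1) = Pow(47171, -1) = Rational(1, 47171)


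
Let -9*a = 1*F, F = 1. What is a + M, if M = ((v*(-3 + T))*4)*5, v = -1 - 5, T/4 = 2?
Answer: -5401/9 ≈ -600.11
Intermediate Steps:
T = 8 (T = 4*2 = 8)
a = -⅑ (a = -1/9 = -⅑*1 = -⅑ ≈ -0.11111)
v = -6
M = -600 (M = (-6*(-3 + 8)*4)*5 = (-6*5*4)*5 = -30*4*5 = -120*5 = -600)
a + M = -⅑ - 600 = -5401/9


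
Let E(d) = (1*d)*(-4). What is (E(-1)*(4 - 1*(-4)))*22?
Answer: 704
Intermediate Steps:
E(d) = -4*d (E(d) = d*(-4) = -4*d)
(E(-1)*(4 - 1*(-4)))*22 = ((-4*(-1))*(4 - 1*(-4)))*22 = (4*(4 + 4))*22 = (4*8)*22 = 32*22 = 704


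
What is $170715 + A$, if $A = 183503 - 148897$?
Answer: $205321$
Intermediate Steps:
$A = 34606$ ($A = 183503 - 148897 = 34606$)
$170715 + A = 170715 + 34606 = 205321$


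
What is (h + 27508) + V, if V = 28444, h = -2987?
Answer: 52965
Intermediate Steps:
(h + 27508) + V = (-2987 + 27508) + 28444 = 24521 + 28444 = 52965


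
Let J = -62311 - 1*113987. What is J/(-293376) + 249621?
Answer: 12205497799/48896 ≈ 2.4962e+5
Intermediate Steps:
J = -176298 (J = -62311 - 113987 = -176298)
J/(-293376) + 249621 = -176298/(-293376) + 249621 = -176298*(-1/293376) + 249621 = 29383/48896 + 249621 = 12205497799/48896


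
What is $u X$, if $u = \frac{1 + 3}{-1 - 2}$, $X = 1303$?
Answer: $- \frac{5212}{3} \approx -1737.3$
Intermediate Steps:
$u = - \frac{4}{3}$ ($u = \frac{4}{-3} = 4 \left(- \frac{1}{3}\right) = - \frac{4}{3} \approx -1.3333$)
$u X = \left(- \frac{4}{3}\right) 1303 = - \frac{5212}{3}$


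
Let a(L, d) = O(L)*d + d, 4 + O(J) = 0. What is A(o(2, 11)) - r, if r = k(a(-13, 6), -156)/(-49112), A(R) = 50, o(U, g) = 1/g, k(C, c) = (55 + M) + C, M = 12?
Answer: 350807/7016 ≈ 50.001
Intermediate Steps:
O(J) = -4 (O(J) = -4 + 0 = -4)
a(L, d) = -3*d (a(L, d) = -4*d + d = -3*d)
k(C, c) = 67 + C (k(C, c) = (55 + 12) + C = 67 + C)
r = -7/7016 (r = (67 - 3*6)/(-49112) = (67 - 18)*(-1/49112) = 49*(-1/49112) = -7/7016 ≈ -0.00099772)
A(o(2, 11)) - r = 50 - 1*(-7/7016) = 50 + 7/7016 = 350807/7016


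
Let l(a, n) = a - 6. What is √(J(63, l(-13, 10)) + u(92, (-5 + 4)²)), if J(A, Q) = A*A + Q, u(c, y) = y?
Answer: 3*√439 ≈ 62.857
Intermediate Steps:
l(a, n) = -6 + a
J(A, Q) = Q + A² (J(A, Q) = A² + Q = Q + A²)
√(J(63, l(-13, 10)) + u(92, (-5 + 4)²)) = √(((-6 - 13) + 63²) + (-5 + 4)²) = √((-19 + 3969) + (-1)²) = √(3950 + 1) = √3951 = 3*√439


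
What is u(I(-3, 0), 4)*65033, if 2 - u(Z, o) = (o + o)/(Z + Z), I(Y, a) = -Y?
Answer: 130066/3 ≈ 43355.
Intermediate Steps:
u(Z, o) = 2 - o/Z (u(Z, o) = 2 - (o + o)/(Z + Z) = 2 - 2*o/(2*Z) = 2 - 2*o*1/(2*Z) = 2 - o/Z)
u(I(-3, 0), 4)*65033 = (2 - 1*4/(-1*(-3)))*65033 = (2 - 1*4/3)*65033 = (2 - 1*4*⅓)*65033 = (2 - 4/3)*65033 = (⅔)*65033 = 130066/3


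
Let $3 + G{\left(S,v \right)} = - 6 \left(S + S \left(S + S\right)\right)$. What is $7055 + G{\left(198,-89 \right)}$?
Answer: $-464584$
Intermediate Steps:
$G{\left(S,v \right)} = -3 - 12 S^{2} - 6 S$ ($G{\left(S,v \right)} = -3 - 6 \left(S + S \left(S + S\right)\right) = -3 - 6 \left(S + S 2 S\right) = -3 - 6 \left(S + 2 S^{2}\right) = -3 - \left(6 S + 12 S^{2}\right) = -3 - 12 S^{2} - 6 S$)
$7055 + G{\left(198,-89 \right)} = 7055 - \left(1191 + 470448\right) = 7055 - 471639 = -464584$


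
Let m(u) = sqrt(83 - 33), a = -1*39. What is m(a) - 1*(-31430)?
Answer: 31430 + 5*sqrt(2) ≈ 31437.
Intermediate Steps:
a = -39
m(u) = 5*sqrt(2) (m(u) = sqrt(50) = 5*sqrt(2))
m(a) - 1*(-31430) = 5*sqrt(2) - 1*(-31430) = 5*sqrt(2) + 31430 = 31430 + 5*sqrt(2)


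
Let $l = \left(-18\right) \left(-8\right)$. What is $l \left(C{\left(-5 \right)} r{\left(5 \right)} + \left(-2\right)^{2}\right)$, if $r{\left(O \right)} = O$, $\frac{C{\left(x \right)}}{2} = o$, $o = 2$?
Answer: $3456$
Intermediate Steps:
$C{\left(x \right)} = 4$ ($C{\left(x \right)} = 2 \cdot 2 = 4$)
$l = 144$
$l \left(C{\left(-5 \right)} r{\left(5 \right)} + \left(-2\right)^{2}\right) = 144 \left(4 \cdot 5 + \left(-2\right)^{2}\right) = 144 \left(20 + 4\right) = 144 \cdot 24 = 3456$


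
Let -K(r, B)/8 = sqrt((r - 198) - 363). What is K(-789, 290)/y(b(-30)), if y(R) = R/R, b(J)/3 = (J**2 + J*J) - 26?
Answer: -120*I*sqrt(6) ≈ -293.94*I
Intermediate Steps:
K(r, B) = -8*sqrt(-561 + r) (K(r, B) = -8*sqrt((r - 198) - 363) = -8*sqrt((-198 + r) - 363) = -8*sqrt(-561 + r))
b(J) = -78 + 6*J**2 (b(J) = 3*((J**2 + J*J) - 26) = 3*((J**2 + J**2) - 26) = 3*(2*J**2 - 26) = 3*(-26 + 2*J**2) = -78 + 6*J**2)
y(R) = 1
K(-789, 290)/y(b(-30)) = -8*sqrt(-561 - 789)/1 = -120*I*sqrt(6)*1 = -120*I*sqrt(6)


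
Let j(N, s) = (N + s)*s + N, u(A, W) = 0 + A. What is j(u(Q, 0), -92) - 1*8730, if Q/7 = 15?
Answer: -9821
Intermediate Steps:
Q = 105 (Q = 7*15 = 105)
u(A, W) = A
j(N, s) = N + s*(N + s) (j(N, s) = s*(N + s) + N = N + s*(N + s))
j(u(Q, 0), -92) - 1*8730 = (105 + (-92)**2 + 105*(-92)) - 1*8730 = (105 + 8464 - 9660) - 8730 = -1091 - 8730 = -9821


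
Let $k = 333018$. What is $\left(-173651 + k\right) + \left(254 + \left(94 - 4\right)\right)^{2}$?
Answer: $277703$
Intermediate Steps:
$\left(-173651 + k\right) + \left(254 + \left(94 - 4\right)\right)^{2} = \left(-173651 + 333018\right) + \left(254 + \left(94 - 4\right)\right)^{2} = 159367 + \left(254 + \left(94 - 4\right)\right)^{2} = 159367 + \left(254 + 90\right)^{2} = 159367 + 344^{2} = 159367 + 118336 = 277703$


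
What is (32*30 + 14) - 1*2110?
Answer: -1136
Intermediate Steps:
(32*30 + 14) - 1*2110 = (960 + 14) - 2110 = 974 - 2110 = -1136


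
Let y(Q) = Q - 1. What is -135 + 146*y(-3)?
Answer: -719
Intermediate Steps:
y(Q) = -1 + Q
-135 + 146*y(-3) = -135 + 146*(-1 - 3) = -135 + 146*(-4) = -135 - 584 = -719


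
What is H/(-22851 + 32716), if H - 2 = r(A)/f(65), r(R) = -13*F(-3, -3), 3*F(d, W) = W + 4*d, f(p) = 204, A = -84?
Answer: 473/2012460 ≈ 0.00023504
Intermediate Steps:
F(d, W) = W/3 + 4*d/3 (F(d, W) = (W + 4*d)/3 = W/3 + 4*d/3)
r(R) = 65 (r(R) = -13*((1/3)*(-3) + (4/3)*(-3)) = -13*(-1 - 4) = -13*(-5) = 65)
H = 473/204 (H = 2 + 65/204 = 473/204 ≈ 2.3186)
H/(-22851 + 32716) = 473/(204*(-22851 + 32716)) = (473/204)/9865 = (473/204)*(1/9865) = 473/2012460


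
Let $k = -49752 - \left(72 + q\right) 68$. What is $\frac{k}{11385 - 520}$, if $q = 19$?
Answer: $- \frac{11188}{2173} \approx -5.1486$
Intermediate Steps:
$k = -55940$ ($k = -49752 - \left(72 + 19\right) 68 = -49752 - 91 \cdot 68 = -49752 - 6188 = -55940$)
$\frac{k}{11385 - 520} = - \frac{55940}{11385 - 520} = - \frac{55940}{10865} = \left(-55940\right) \frac{1}{10865} = - \frac{11188}{2173}$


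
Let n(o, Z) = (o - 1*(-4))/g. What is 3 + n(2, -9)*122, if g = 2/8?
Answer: 2931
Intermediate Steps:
g = 1/4 (g = 2*(1/8) = 1/4 ≈ 0.25000)
n(o, Z) = 16 + 4*o (n(o, Z) = (o - 1*(-4))/(1/4) = (o + 4)*4 = (4 + o)*4 = 16 + 4*o)
3 + n(2, -9)*122 = 3 + (16 + 4*2)*122 = 3 + (16 + 8)*122 = 3 + 24*122 = 3 + 2928 = 2931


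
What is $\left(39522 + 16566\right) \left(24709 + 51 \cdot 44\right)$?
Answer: $1511739864$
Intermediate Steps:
$\left(39522 + 16566\right) \left(24709 + 51 \cdot 44\right) = 56088 \left(24709 + 2244\right) = 56088 \cdot 26953 = 1511739864$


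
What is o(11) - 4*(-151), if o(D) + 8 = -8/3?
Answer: 1780/3 ≈ 593.33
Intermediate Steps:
o(D) = -32/3 (o(D) = -8 - 8/3 = -32/3)
o(11) - 4*(-151) = -32/3 - 4*(-151) = -32/3 + 604 = 1780/3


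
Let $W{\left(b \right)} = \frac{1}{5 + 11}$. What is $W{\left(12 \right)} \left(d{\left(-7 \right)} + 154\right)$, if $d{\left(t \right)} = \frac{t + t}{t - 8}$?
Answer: $\frac{581}{60} \approx 9.6833$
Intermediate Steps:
$d{\left(t \right)} = \frac{2 t}{-8 + t}$
$W{\left(b \right)} = \frac{1}{16}$
$W{\left(12 \right)} \left(d{\left(-7 \right)} + 154\right) = \frac{2 \left(-7\right) \frac{1}{-8 - 7} + 154}{16} = \frac{2 \left(-7\right) \frac{1}{-15} + 154}{16} = \frac{2 \left(-7\right) \left(- \frac{1}{15}\right) + 154}{16} = \frac{\frac{14}{15} + 154}{16} = \frac{1}{16} \cdot \frac{2324}{15} = \frac{581}{60}$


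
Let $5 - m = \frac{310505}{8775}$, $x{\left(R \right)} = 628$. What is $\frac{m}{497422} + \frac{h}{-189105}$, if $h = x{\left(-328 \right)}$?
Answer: $- \frac{1431571529}{423292442895} \approx -0.003382$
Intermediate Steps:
$m = - \frac{4102}{135}$ ($m = 5 - \frac{310505}{8775} = 5 - 310505 \cdot \frac{1}{8775} = 5 - \frac{4777}{135} = - \frac{4102}{135} \approx -30.385$)
$h = 628$
$\frac{m}{497422} + \frac{h}{-189105} = - \frac{4102}{135 \cdot 497422} + \frac{628}{-189105} = \left(- \frac{4102}{135}\right) \frac{1}{497422} + 628 \left(- \frac{1}{189105}\right) = - \frac{2051}{33575985} - \frac{628}{189105} = - \frac{1431571529}{423292442895}$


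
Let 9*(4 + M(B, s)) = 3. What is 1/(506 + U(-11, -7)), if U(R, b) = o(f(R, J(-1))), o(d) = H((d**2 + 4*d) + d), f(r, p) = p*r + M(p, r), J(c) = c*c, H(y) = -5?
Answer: 1/501 ≈ 0.0019960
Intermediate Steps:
J(c) = c**2
M(B, s) = -11/3 (M(B, s) = -4 + (1/9)*3 = -4 + 1/3 = -11/3)
f(r, p) = -11/3 + p*r (f(r, p) = p*r - 11/3 = -11/3 + p*r)
o(d) = -5
U(R, b) = -5
1/(506 + U(-11, -7)) = 1/(506 - 5) = 1/501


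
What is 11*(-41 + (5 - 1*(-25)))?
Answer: -121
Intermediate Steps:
11*(-41 + (5 - 1*(-25))) = 11*(-41 + (5 + 25)) = 11*(-41 + 30) = 11*(-11) = -121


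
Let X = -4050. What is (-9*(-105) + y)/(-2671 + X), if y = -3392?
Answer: 2447/6721 ≈ 0.36408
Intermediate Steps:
(-9*(-105) + y)/(-2671 + X) = (-9*(-105) - 3392)/(-2671 - 4050) = (945 - 3392)/(-6721) = -2447*(-1/6721) = 2447/6721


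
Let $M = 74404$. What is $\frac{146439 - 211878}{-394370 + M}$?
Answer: $\frac{65439}{319966} \approx 0.20452$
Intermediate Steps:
$\frac{146439 - 211878}{-394370 + M} = \frac{146439 - 211878}{-394370 + 74404} = - \frac{65439}{-319966} = \left(-65439\right) \left(- \frac{1}{319966}\right) = \frac{65439}{319966}$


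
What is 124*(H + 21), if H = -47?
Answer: -3224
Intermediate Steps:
124*(H + 21) = 124*(-47 + 21) = 124*(-26) = -3224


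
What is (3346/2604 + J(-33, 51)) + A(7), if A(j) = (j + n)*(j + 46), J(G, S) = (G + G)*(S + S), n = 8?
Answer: -1104043/186 ≈ -5935.7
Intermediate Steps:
J(G, S) = 4*G*S (J(G, S) = (2*G)*(2*S) = 4*G*S)
A(j) = (8 + j)*(46 + j) (A(j) = (j + 8)*(j + 46) = (8 + j)*(46 + j))
(3346/2604 + J(-33, 51)) + A(7) = (3346/2604 + 4*(-33)*51) + (368 + 7**2 + 54*7) = (3346*(1/2604) - 6732) + (368 + 49 + 378) = (239/186 - 6732) + 795 = -1251913/186 + 795 = -1104043/186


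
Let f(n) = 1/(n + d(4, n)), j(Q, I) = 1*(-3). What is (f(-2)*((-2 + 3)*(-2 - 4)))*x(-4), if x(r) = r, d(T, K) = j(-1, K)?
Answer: -24/5 ≈ -4.8000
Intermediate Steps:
j(Q, I) = -3
d(T, K) = -3
f(n) = 1/(-3 + n) (f(n) = 1/(n - 3) = 1/(-3 + n))
(f(-2)*((-2 + 3)*(-2 - 4)))*x(-4) = (((-2 + 3)*(-2 - 4))/(-3 - 2))*(-4) = ((1*(-6))/(-5))*(-4) = -1/5*(-6)*(-4) = (6/5)*(-4) = -24/5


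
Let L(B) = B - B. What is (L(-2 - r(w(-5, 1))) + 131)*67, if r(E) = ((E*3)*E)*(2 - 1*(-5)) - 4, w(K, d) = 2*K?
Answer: 8777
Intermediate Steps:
r(E) = -4 + 21*E² (r(E) = ((3*E)*E)*(2 + 5) - 4 = (3*E²)*7 - 4 = 21*E² - 4 = -4 + 21*E²)
L(B) = 0
(L(-2 - r(w(-5, 1))) + 131)*67 = (0 + 131)*67 = 131*67 = 8777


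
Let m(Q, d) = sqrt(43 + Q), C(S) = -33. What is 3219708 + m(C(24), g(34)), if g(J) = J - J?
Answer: 3219708 + sqrt(10) ≈ 3.2197e+6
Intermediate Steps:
g(J) = 0
3219708 + m(C(24), g(34)) = 3219708 + sqrt(43 - 33) = 3219708 + sqrt(10)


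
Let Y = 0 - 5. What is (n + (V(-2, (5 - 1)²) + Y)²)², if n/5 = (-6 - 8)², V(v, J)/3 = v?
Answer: 1212201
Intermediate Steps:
V(v, J) = 3*v
n = 980 (n = 5*(-6 - 8)² = 5*(-14)² = 5*196 = 980)
Y = -5
(n + (V(-2, (5 - 1)²) + Y)²)² = (980 + (3*(-2) - 5)²)² = (980 + (-6 - 5)²)² = (980 + (-11)²)² = (980 + 121)² = 1101² = 1212201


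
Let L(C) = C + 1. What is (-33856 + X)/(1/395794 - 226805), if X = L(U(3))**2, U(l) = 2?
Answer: 13396439518/89768058169 ≈ 0.14923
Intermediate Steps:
L(C) = 1 + C
X = 9 (X = (1 + 2)**2 = 3**2 = 9)
(-33856 + X)/(1/395794 - 226805) = (-33856 + 9)/(1/395794 - 226805) = -33847/(1/395794 - 226805) = -33847/(-89768058169/395794) = -33847*(-395794/89768058169) = 13396439518/89768058169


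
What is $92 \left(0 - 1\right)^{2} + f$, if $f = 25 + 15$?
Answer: $132$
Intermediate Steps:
$f = 40$
$92 \left(0 - 1\right)^{2} + f = 92 \left(0 - 1\right)^{2} + 40 = 92 \left(-1\right)^{2} + 40 = 92 \cdot 1 + 40 = 92 + 40 = 132$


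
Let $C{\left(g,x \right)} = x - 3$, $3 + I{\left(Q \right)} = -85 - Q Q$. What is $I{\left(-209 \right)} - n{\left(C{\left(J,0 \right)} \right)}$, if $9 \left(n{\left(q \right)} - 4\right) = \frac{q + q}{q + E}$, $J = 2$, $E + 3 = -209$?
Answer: $- \frac{28233587}{645} \approx -43773.0$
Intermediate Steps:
$E = -212$ ($E = -3 - 209 = -212$)
$I{\left(Q \right)} = -88 - Q^{2}$ ($I{\left(Q \right)} = -3 - \left(85 + Q Q\right) = -3 - \left(85 + Q^{2}\right) = -88 - Q^{2}$)
$C{\left(g,x \right)} = -3 + x$
$n{\left(q \right)} = 4 + \frac{2 q}{9 \left(-212 + q\right)}$ ($n{\left(q \right)} = 4 + \frac{\left(q + q\right) \frac{1}{q - 212}}{9} = 4 + \frac{2 q \frac{1}{-212 + q}}{9} = 4 + \frac{2 q}{9 \left(-212 + q\right)}$)
$I{\left(-209 \right)} - n{\left(C{\left(J,0 \right)} \right)} = \left(-88 - \left(-209\right)^{2}\right) - \frac{2 \left(-3816 + 19 \left(-3 + 0\right)\right)}{9 \left(-212 + \left(-3 + 0\right)\right)} = \left(-88 - 43681\right) - \frac{2 \left(-3816 + 19 \left(-3\right)\right)}{9 \left(-212 - 3\right)} = \left(-88 - 43681\right) - \frac{2 \left(-3816 - 57\right)}{9 \left(-215\right)} = -43769 - \frac{2}{9} \left(- \frac{1}{215}\right) \left(-3873\right) = -43769 - \frac{2582}{645} = - \frac{28233587}{645}$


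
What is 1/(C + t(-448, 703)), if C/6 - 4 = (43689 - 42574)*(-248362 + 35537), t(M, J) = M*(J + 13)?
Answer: -1/1424119994 ≈ -7.0219e-10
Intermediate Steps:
t(M, J) = M*(13 + J)
C = -1423799226 (C = 24 + 6*((43689 - 42574)*(-248362 + 35537)) = 24 + 6*(1115*(-212825)) = 24 + 6*(-237299875) = 24 - 1423799250 = -1423799226)
1/(C + t(-448, 703)) = 1/(-1423799226 - 448*(13 + 703)) = 1/(-1423799226 - 448*716) = 1/(-1423799226 - 320768) = 1/(-1424119994) = -1/1424119994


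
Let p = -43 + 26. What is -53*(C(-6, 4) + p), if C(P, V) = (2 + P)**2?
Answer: 53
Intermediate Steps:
p = -17
-53*(C(-6, 4) + p) = -53*((2 - 6)**2 - 17) = -53*((-4)**2 - 17) = -53*(16 - 17) = -53*(-1) = 53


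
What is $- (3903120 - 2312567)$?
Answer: $-1590553$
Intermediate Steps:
$- (3903120 - 2312567) = \left(-1\right) 1590553 = -1590553$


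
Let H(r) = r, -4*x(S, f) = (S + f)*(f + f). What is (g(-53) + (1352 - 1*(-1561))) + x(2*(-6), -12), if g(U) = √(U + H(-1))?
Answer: 2769 + 3*I*√6 ≈ 2769.0 + 7.3485*I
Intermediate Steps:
x(S, f) = -f*(S + f)/2 (x(S, f) = -(S + f)*(f + f)/4 = -(S + f)*2*f/4 = -f*(S + f)/2)
g(U) = √(-1 + U) (g(U) = √(U - 1) = √(-1 + U))
(g(-53) + (1352 - 1*(-1561))) + x(2*(-6), -12) = (√(-1 - 53) + (1352 - 1*(-1561))) - ½*(-12)*(2*(-6) - 12) = (√(-54) + (1352 + 1561)) - ½*(-12)*(-12 - 12) = (3*I*√6 + 2913) - ½*(-12)*(-24) = (2913 + 3*I*√6) - 144 = 2769 + 3*I*√6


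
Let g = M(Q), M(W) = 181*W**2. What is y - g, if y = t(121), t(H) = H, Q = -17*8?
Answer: -3347655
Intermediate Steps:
Q = -136
g = 3347776 (g = 181*(-136)**2 = 181*18496 = 3347776)
y = 121
y - g = 121 - 1*3347776 = 121 - 3347776 = -3347655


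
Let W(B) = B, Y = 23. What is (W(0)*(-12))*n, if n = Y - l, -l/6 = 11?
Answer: 0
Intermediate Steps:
l = -66 (l = -6*11 = -66)
n = 89 (n = 23 - 1*(-66) = 23 + 66 = 89)
(W(0)*(-12))*n = (0*(-12))*89 = 0*89 = 0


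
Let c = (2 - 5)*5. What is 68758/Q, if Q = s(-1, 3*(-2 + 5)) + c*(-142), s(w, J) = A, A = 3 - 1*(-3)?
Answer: 34379/1068 ≈ 32.190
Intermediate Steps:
A = 6 (A = 3 + 3 = 6)
s(w, J) = 6
c = -15 (c = -3*5 = -15)
Q = 2136 (Q = 6 - 15*(-142) = 6 + 2130 = 2136)
68758/Q = 68758/2136 = 68758*(1/2136) = 34379/1068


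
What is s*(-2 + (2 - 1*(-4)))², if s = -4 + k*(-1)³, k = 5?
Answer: -144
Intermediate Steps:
s = -9 (s = -4 + 5*(-1)³ = -4 + 5*(-1) = -4 - 5 = -9)
s*(-2 + (2 - 1*(-4)))² = -9*(-2 + (2 - 1*(-4)))² = -9*(-2 + (2 + 4))² = -9*(-2 + 6)² = -9*4² = -9*16 = -144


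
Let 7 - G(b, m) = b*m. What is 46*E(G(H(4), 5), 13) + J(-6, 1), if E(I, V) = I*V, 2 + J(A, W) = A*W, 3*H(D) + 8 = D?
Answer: 24494/3 ≈ 8164.7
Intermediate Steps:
H(D) = -8/3 + D/3
G(b, m) = 7 - b*m
J(A, W) = -2 + A*W
46*E(G(H(4), 5), 13) + J(-6, 1) = 46*((7 - 1*(-8/3 + (1/3)*4)*5)*13) + (-2 - 6*1) = 46*((7 - 1*(-8/3 + 4/3)*5)*13) + (-2 - 6) = 46*((7 - 1*(-4/3)*5)*13) - 8 = 46*((7 + 20/3)*13) - 8 = 46*((41/3)*13) - 8 = 46*(533/3) - 8 = 24518/3 - 8 = 24494/3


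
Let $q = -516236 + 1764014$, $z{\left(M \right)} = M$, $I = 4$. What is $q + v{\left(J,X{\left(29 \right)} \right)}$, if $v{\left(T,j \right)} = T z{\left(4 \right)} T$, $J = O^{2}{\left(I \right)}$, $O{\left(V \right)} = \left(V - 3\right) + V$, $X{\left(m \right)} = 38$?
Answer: $1250278$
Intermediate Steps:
$O{\left(V \right)} = -3 + 2 V$ ($O{\left(V \right)} = \left(-3 + V\right) + V = -3 + 2 V$)
$q = 1247778$
$J = 25$ ($J = \left(-3 + 2 \cdot 4\right)^{2} = \left(-3 + 8\right)^{2} = 5^{2} = 25$)
$v{\left(T,j \right)} = 4 T^{2}$ ($v{\left(T,j \right)} = T 4 T = 4 T T = 4 T^{2}$)
$q + v{\left(J,X{\left(29 \right)} \right)} = 1247778 + 4 \cdot 25^{2} = 1247778 + 4 \cdot 625 = 1247778 + 2500 = 1250278$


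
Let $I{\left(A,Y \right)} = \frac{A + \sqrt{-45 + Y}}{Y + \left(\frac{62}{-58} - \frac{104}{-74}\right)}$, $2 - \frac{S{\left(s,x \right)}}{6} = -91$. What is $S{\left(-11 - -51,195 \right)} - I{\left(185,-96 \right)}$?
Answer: $\frac{57475531}{102647} + \frac{1073 i \sqrt{141}}{102647} \approx 559.93 + 0.12413 i$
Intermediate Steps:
$S{\left(s,x \right)} = 558$ ($S{\left(s,x \right)} = 12 - -546 = 12 + 546 = 558$)
$I{\left(A,Y \right)} = \frac{A + \sqrt{-45 + Y}}{\frac{361}{1073} + Y}$ ($I{\left(A,Y \right)} = \frac{A + \sqrt{-45 + Y}}{Y + \left(62 \left(- \frac{1}{58}\right) - - \frac{52}{37}\right)} = \frac{A + \sqrt{-45 + Y}}{Y + \left(- \frac{31}{29} + \frac{52}{37}\right)} = \frac{A + \sqrt{-45 + Y}}{Y + \frac{361}{1073}} = \frac{A + \sqrt{-45 + Y}}{\frac{361}{1073} + Y}$)
$S{\left(-11 - -51,195 \right)} - I{\left(185,-96 \right)} = 558 - \frac{1073 \left(185 + \sqrt{-45 - 96}\right)}{361 + 1073 \left(-96\right)} = 558 - \frac{1073 \left(185 + \sqrt{-141}\right)}{361 - 103008} = 558 - \frac{1073 \left(185 + i \sqrt{141}\right)}{-102647} = 558 - 1073 \left(- \frac{1}{102647}\right) \left(185 + i \sqrt{141}\right) = 558 - \left(- \frac{198505}{102647} - \frac{1073 i \sqrt{141}}{102647}\right) = 558 + \left(\frac{198505}{102647} + \frac{1073 i \sqrt{141}}{102647}\right) = \frac{57475531}{102647} + \frac{1073 i \sqrt{141}}{102647}$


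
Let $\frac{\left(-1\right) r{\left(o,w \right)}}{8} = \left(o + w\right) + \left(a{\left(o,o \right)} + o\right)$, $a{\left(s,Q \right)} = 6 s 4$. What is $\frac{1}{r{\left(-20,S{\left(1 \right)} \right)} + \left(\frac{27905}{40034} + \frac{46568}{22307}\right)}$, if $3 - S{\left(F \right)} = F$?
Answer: $\frac{893038438}{3703238067219} \approx 0.00024115$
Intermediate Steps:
$a{\left(s,Q \right)} = 24 s$
$S{\left(F \right)} = 3 - F$
$r{\left(o,w \right)} = - 208 o - 8 w$ ($r{\left(o,w \right)} = - 8 \left(\left(o + w\right) + \left(24 o + o\right)\right) = - 8 \left(\left(o + w\right) + 25 o\right) = - 8 \left(w + 26 o\right) = - 208 o - 8 w$)
$\frac{1}{r{\left(-20,S{\left(1 \right)} \right)} + \left(\frac{27905}{40034} + \frac{46568}{22307}\right)} = \frac{1}{\left(\left(-208\right) \left(-20\right) - 8 \left(3 - 1\right)\right) + \left(\frac{27905}{40034} + \frac{46568}{22307}\right)} = \frac{1}{\left(4160 - 8 \left(3 - 1\right)\right) + \left(27905 \cdot \frac{1}{40034} + 46568 \cdot \frac{1}{22307}\right)} = \frac{1}{\left(4160 - 16\right) + \left(\frac{27905}{40034} + \frac{46568}{22307}\right)} = \frac{1}{\left(4160 - 16\right) + \frac{2486780147}{893038438}} = \frac{1}{4144 + \frac{2486780147}{893038438}} = \frac{1}{\frac{3703238067219}{893038438}} = \frac{893038438}{3703238067219}$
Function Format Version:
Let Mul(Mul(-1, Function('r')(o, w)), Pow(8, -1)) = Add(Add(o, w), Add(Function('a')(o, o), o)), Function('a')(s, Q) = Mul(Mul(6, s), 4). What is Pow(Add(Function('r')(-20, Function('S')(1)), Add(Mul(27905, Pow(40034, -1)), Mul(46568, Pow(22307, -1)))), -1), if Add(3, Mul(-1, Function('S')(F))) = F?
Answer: Rational(893038438, 3703238067219) ≈ 0.00024115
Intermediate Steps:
Function('a')(s, Q) = Mul(24, s)
Function('S')(F) = Add(3, Mul(-1, F))
Function('r')(o, w) = Add(Mul(-208, o), Mul(-8, w)) (Function('r')(o, w) = Mul(-8, Add(Add(o, w), Add(Mul(24, o), o))) = Mul(-8, Add(Add(o, w), Mul(25, o))) = Mul(-8, Add(w, Mul(26, o))) = Add(Mul(-208, o), Mul(-8, w)))
Pow(Add(Function('r')(-20, Function('S')(1)), Add(Mul(27905, Pow(40034, -1)), Mul(46568, Pow(22307, -1)))), -1) = Pow(Add(Add(Mul(-208, -20), Mul(-8, Add(3, Mul(-1, 1)))), Add(Mul(27905, Pow(40034, -1)), Mul(46568, Pow(22307, -1)))), -1) = Pow(Add(Add(4160, Mul(-8, Add(3, -1))), Add(Mul(27905, Rational(1, 40034)), Mul(46568, Rational(1, 22307)))), -1) = Pow(Add(Add(4160, Mul(-8, 2)), Add(Rational(27905, 40034), Rational(46568, 22307))), -1) = Pow(Add(Add(4160, -16), Rational(2486780147, 893038438)), -1) = Pow(Add(4144, Rational(2486780147, 893038438)), -1) = Pow(Rational(3703238067219, 893038438), -1) = Rational(893038438, 3703238067219)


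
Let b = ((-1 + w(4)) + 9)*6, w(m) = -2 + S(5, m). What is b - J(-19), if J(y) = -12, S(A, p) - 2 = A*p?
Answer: 180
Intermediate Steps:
S(A, p) = 2 + A*p
w(m) = 5*m (w(m) = -2 + (2 + 5*m) = 5*m)
b = 168 (b = ((-1 + 5*4) + 9)*6 = ((-1 + 20) + 9)*6 = (19 + 9)*6 = 28*6 = 168)
b - J(-19) = 168 - 1*(-12) = 168 + 12 = 180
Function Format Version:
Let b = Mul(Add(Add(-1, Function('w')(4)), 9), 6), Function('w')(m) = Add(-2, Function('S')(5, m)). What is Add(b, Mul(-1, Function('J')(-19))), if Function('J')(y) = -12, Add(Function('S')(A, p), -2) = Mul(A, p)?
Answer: 180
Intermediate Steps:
Function('S')(A, p) = Add(2, Mul(A, p))
Function('w')(m) = Mul(5, m) (Function('w')(m) = Add(-2, Add(2, Mul(5, m))) = Mul(5, m))
b = 168 (b = Mul(Add(Add(-1, Mul(5, 4)), 9), 6) = Mul(Add(Add(-1, 20), 9), 6) = Mul(Add(19, 9), 6) = Mul(28, 6) = 168)
Add(b, Mul(-1, Function('J')(-19))) = Add(168, Mul(-1, -12)) = Add(168, 12) = 180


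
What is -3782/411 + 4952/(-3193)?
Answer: -14111198/1312323 ≈ -10.753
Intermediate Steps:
-3782/411 + 4952/(-3193) = -3782*1/411 + 4952*(-1/3193) = -3782/411 - 4952/3193 = -14111198/1312323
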